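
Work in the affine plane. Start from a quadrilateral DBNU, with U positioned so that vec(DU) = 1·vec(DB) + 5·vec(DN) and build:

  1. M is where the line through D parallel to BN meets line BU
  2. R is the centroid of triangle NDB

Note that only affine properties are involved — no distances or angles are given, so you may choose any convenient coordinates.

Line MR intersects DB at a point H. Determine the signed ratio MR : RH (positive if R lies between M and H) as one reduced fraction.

MR:RH = -4

Work in coordinates with D = (0, 0), B = (1, 0), N = (0, 1), U = (1, 5).
1. M is where the line through D parallel to BN meets line BU ⇒ M = (1, -1)
2. R is the centroid of triangle NDB ⇒ R = (1/3, 1/3)
line MR meets DB at H = (1/2, 0)
R = M + t·(H−M) with t = 4/3, so MR:RH = 4/3:-1/3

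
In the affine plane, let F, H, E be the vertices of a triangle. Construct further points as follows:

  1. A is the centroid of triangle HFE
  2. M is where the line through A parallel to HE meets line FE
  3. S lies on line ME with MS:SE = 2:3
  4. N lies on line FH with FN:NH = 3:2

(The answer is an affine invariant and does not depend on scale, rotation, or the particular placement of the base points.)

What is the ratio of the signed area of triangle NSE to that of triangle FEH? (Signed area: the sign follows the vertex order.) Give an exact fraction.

[NSE]:[FEH] = 3/25

Choose coordinates F = (0, 0), H = (1, 0), E = (0, 1).
1. A is the centroid of triangle HFE ⇒ A = (1/3, 1/3)
2. M is where the line through A parallel to HE meets line FE ⇒ M = (0, 2/3)
3. S lies on line ME with MS:SE = 2:3 ⇒ S = (0, 4/5)
4. N lies on line FH with FN:NH = 3:2 ⇒ N = (3/5, 0)
2·[NSE] = -3/25, 2·[FEH] = -1
[NSE]:[FEH] = -3/25:-1 = 3/25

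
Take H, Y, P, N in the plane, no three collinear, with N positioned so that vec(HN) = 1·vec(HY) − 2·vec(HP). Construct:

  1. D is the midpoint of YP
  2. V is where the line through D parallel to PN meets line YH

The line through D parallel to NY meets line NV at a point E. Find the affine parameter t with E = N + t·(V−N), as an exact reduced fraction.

t = 3/2

Set H = (0, 0), Y = (1, 0), P = (0, 1), N = (1, -2); any affine frame gives the same invariant.
1. D is the midpoint of YP ⇒ D = (1/2, 1/2)
2. V is where the line through D parallel to PN meets line YH ⇒ V = (2/3, 0)
through D parallel to NY: direction (0, 2); meets NV at E = (1/2, 1)
E = N + t·(V−N) with t = 3/2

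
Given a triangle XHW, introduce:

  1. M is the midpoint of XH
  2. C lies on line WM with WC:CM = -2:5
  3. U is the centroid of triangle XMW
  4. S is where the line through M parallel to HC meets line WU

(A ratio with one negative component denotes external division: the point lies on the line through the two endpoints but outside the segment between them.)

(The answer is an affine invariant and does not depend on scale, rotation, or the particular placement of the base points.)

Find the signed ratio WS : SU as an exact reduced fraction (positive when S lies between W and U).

Choose coordinates X = (0, 0), H = (1, 0), W = (0, 1).
1. M is the midpoint of XH ⇒ M = (1/2, 0)
2. C lies on line WM with WC:CM = -2:5 ⇒ C = (-1/3, 5/3)
3. U is the centroid of triangle XMW ⇒ U = (1/6, 1/3)
4. S is where the line through M parallel to HC meets line WU ⇒ S = (3/22, 5/11)
S = W + t·(U−W) with t = 9/11, so WS:SU = t:(1−t) = 9/11:2/11

WS:SU = 9/2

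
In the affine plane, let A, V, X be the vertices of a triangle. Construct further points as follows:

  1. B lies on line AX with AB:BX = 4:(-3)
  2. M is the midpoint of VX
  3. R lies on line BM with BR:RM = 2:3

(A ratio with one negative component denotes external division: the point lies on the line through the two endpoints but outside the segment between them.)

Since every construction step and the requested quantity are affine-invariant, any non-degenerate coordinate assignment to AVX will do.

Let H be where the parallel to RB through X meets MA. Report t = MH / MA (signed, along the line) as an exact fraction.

Work in coordinates with A = (0, 0), V = (1, 0), X = (0, 1).
1. B lies on line AX with AB:BX = 4:(-3) ⇒ B = (0, 4)
2. M is the midpoint of VX ⇒ M = (1/2, 1/2)
3. R lies on line BM with BR:RM = 2:3 ⇒ R = (1/5, 13/5)
through X parallel to RB: direction (-1/5, 7/5); meets MA at H = (1/8, 1/8)
H = M + t·(A−M) with t = 3/4

t = 3/4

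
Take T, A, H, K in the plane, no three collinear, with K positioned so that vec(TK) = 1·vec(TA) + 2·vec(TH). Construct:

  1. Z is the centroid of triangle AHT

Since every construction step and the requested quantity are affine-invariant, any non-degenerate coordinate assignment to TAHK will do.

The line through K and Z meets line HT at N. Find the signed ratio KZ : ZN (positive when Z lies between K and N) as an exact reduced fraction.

KZ:ZN = 2

Work in coordinates with T = (0, 0), A = (1, 0), H = (0, 1), K = (1, 2).
1. Z is the centroid of triangle AHT ⇒ Z = (1/3, 1/3)
line KZ meets HT at N = (0, -1/2)
Z = K + t·(N−K) with t = 2/3, so KZ:ZN = 2/3:1/3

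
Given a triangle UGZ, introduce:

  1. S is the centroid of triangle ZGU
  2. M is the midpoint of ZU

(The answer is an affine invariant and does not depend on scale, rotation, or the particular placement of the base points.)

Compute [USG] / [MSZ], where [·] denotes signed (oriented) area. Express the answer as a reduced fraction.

[USG]:[MSZ] = -2

Choose coordinates U = (0, 0), G = (1, 0), Z = (0, 1).
1. S is the centroid of triangle ZGU ⇒ S = (1/3, 1/3)
2. M is the midpoint of ZU ⇒ M = (0, 1/2)
2·[USG] = -1/3, 2·[MSZ] = 1/6
[USG]:[MSZ] = -1/3:1/6 = -2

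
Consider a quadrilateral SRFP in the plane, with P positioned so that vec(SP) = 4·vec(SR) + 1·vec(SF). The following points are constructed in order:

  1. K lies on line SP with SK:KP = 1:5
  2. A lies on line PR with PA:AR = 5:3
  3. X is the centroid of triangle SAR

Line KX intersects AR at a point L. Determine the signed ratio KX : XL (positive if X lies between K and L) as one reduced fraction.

Set S = (0, 0), R = (1, 0), F = (0, 1), P = (4, 1); any affine frame gives the same invariant.
1. K lies on line SP with SK:KP = 1:5 ⇒ K = (2/3, 1/6)
2. A lies on line PR with PA:AR = 5:3 ⇒ A = (17/8, 3/8)
3. X is the centroid of triangle SAR ⇒ X = (25/24, 1/8)
line KX meets AR at L = (31/24, 7/72)
X = K + t·(L−K) with t = 3/5, so KX:XL = 3/5:2/5

KX:XL = 3/2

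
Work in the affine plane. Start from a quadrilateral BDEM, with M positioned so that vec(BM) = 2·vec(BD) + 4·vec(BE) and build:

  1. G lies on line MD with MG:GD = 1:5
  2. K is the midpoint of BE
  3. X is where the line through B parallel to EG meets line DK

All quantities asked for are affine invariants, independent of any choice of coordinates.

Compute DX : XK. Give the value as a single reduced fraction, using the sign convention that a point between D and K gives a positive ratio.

DX:XK = 28/11

Set B = (0, 0), D = (1, 0), E = (0, 1), M = (2, 4); any affine frame gives the same invariant.
1. G lies on line MD with MG:GD = 1:5 ⇒ G = (11/6, 10/3)
2. K is the midpoint of BE ⇒ K = (0, 1/2)
3. X is where the line through B parallel to EG meets line DK ⇒ X = (11/39, 14/39)
X = D + t·(K−D) with t = 28/39, so DX:XK = t:(1−t) = 28/39:11/39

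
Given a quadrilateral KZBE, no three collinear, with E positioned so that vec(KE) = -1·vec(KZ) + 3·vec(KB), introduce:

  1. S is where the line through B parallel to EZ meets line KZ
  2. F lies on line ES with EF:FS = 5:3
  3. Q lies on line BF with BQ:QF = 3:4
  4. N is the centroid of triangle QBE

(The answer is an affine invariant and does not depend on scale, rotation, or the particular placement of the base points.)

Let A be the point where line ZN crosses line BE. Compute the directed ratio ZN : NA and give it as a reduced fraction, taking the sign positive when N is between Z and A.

Assign K = (0, 0), Z = (1, 0), B = (0, 1), E = (-1, 3) — the answer is frame-independent, so this choice is without loss of generality.
1. S is where the line through B parallel to EZ meets line KZ ⇒ S = (2/3, 0)
2. F lies on line ES with EF:FS = 5:3 ⇒ F = (1/24, 9/8)
3. Q lies on line BF with BQ:QF = 3:4 ⇒ Q = (1/56, 59/56)
4. N is the centroid of triangle QBE ⇒ N = (-55/168, 283/168)
line ZN meets BE at A = (-60/163, 283/163)
N = Z + t·(A−Z) with t = 163/168, so ZN:NA = 163/168:5/168

ZN:NA = 163/5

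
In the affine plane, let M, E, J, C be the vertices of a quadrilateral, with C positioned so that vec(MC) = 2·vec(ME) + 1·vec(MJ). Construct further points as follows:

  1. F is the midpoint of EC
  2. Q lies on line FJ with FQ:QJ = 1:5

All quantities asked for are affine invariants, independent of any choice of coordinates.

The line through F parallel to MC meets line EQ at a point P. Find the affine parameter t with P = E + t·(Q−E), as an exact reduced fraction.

t = 6/11

Assign M = (0, 0), E = (1, 0), J = (0, 1), C = (2, 1) — the answer is frame-independent, so this choice is without loss of generality.
1. F is the midpoint of EC ⇒ F = (3/2, 1/2)
2. Q lies on line FJ with FQ:QJ = 1:5 ⇒ Q = (5/4, 7/12)
through F parallel to MC: direction (2, 1); meets EQ at P = (25/22, 7/22)
P = E + t·(Q−E) with t = 6/11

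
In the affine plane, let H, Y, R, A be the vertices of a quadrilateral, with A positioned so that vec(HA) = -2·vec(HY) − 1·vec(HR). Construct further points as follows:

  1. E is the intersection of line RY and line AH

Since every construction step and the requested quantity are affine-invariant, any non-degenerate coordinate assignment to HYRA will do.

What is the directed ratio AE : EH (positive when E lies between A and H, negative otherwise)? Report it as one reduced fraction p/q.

AE:EH = -4

Work in coordinates with H = (0, 0), Y = (1, 0), R = (0, 1), A = (-2, -1).
1. E is the intersection of line RY and line AH ⇒ E = (2/3, 1/3)
E = A + t·(H−A) with t = 4/3, so AE:EH = t:(1−t) = 4/3:-1/3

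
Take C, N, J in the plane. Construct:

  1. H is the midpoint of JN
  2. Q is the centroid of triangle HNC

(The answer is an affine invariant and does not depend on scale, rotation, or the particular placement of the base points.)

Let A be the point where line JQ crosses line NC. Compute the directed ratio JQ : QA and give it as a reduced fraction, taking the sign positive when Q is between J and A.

Choose coordinates C = (0, 0), N = (1, 0), J = (0, 1).
1. H is the midpoint of JN ⇒ H = (1/2, 1/2)
2. Q is the centroid of triangle HNC ⇒ Q = (1/2, 1/6)
line JQ meets NC at A = (3/5, 0)
Q = J + t·(A−J) with t = 5/6, so JQ:QA = 5/6:1/6

JQ:QA = 5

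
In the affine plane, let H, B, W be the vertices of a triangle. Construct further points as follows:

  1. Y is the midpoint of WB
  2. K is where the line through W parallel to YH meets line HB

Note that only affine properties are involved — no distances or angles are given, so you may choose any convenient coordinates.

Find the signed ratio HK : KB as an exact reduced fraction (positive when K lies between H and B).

HK:KB = -1/2

Set H = (0, 0), B = (1, 0), W = (0, 1); any affine frame gives the same invariant.
1. Y is the midpoint of WB ⇒ Y = (1/2, 1/2)
2. K is where the line through W parallel to YH meets line HB ⇒ K = (-1, 0)
K = H + t·(B−H) with t = -1, so HK:KB = t:(1−t) = -1:2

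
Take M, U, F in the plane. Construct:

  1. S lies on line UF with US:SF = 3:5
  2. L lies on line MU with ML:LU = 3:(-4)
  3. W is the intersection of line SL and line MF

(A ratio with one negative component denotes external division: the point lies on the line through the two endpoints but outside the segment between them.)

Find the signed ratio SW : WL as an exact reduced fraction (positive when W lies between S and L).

Choose coordinates M = (0, 0), U = (1, 0), F = (0, 1).
1. S lies on line UF with US:SF = 3:5 ⇒ S = (5/8, 3/8)
2. L lies on line MU with ML:LU = 3:(-4) ⇒ L = (-3, 0)
3. W is the intersection of line SL and line MF ⇒ W = (0, 9/29)
W = S + t·(L−S) with t = 5/29, so SW:WL = t:(1−t) = 5/29:24/29

SW:WL = 5/24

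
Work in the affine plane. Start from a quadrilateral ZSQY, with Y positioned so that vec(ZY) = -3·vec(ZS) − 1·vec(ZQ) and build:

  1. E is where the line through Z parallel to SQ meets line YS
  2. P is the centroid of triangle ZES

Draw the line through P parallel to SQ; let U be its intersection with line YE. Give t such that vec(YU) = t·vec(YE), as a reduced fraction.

Work in coordinates with Z = (0, 0), S = (1, 0), Q = (0, 1), Y = (-3, -1).
1. E is where the line through Z parallel to SQ meets line YS ⇒ E = (1/5, -1/5)
2. P is the centroid of triangle ZES ⇒ P = (2/5, -1/15)
through P parallel to SQ: direction (-1, 1); meets YE at U = (7/15, -2/15)
U = Y + t·(E−Y) with t = 13/12

t = 13/12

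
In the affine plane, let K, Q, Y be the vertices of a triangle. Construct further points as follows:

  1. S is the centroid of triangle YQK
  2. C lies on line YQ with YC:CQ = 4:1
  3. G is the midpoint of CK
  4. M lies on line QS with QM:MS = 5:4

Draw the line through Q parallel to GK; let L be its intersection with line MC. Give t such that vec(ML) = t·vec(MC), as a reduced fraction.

Choose coordinates K = (0, 0), Q = (1, 0), Y = (0, 1).
1. S is the centroid of triangle YQK ⇒ S = (1/3, 1/3)
2. C lies on line YQ with YC:CQ = 4:1 ⇒ C = (4/5, 1/5)
3. G is the midpoint of CK ⇒ G = (2/5, 1/10)
4. M lies on line QS with QM:MS = 5:4 ⇒ M = (17/27, 5/27)
through Q parallel to GK: direction (-2/5, -1/10); meets MC at L = (7/3, 1/3)
L = M + t·(C−M) with t = 10

t = 10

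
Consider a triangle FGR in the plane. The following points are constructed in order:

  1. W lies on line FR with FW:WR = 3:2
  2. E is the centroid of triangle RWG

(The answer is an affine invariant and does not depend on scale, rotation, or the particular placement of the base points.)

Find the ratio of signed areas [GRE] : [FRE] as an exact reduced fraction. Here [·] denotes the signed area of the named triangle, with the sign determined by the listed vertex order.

[GRE]:[FRE] = -2/5

Choose coordinates F = (0, 0), G = (1, 0), R = (0, 1).
1. W lies on line FR with FW:WR = 3:2 ⇒ W = (0, 3/5)
2. E is the centroid of triangle RWG ⇒ E = (1/3, 8/15)
2·[GRE] = 2/15, 2·[FRE] = -1/3
[GRE]:[FRE] = 2/15:-1/3 = -2/5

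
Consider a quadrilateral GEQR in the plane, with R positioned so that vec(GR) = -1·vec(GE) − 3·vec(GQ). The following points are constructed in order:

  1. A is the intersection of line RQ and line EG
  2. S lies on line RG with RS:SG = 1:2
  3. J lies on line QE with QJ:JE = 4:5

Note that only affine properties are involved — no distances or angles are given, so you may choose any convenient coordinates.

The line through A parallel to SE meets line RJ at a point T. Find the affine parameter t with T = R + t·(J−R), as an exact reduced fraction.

t = 189/164

Assign G = (0, 0), E = (1, 0), Q = (0, 1), R = (-1, -3) — the answer is frame-independent, so this choice is without loss of generality.
1. A is the intersection of line RQ and line EG ⇒ A = (-1/4, 0)
2. S lies on line RG with RS:SG = 1:2 ⇒ S = (-2/3, -2)
3. J lies on line QE with QJ:JE = 4:5 ⇒ J = (4/9, 5/9)
through A parallel to SE: direction (5/3, 2); meets RJ at T = (109/164, 45/41)
T = R + t·(J−R) with t = 189/164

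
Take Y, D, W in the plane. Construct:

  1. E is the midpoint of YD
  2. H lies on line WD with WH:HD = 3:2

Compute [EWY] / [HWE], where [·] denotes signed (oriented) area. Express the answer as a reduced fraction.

Assign Y = (0, 0), D = (1, 0), W = (0, 1) — the answer is frame-independent, so this choice is without loss of generality.
1. E is the midpoint of YD ⇒ E = (1/2, 0)
2. H lies on line WD with WH:HD = 3:2 ⇒ H = (3/5, 2/5)
2·[EWY] = 1/2, 2·[HWE] = 3/10
[EWY]:[HWE] = 1/2:3/10 = 5/3

[EWY]:[HWE] = 5/3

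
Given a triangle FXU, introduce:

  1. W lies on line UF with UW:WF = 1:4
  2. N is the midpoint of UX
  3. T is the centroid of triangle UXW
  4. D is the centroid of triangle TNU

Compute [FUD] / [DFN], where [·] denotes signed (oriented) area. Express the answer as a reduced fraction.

[FUD]:[DFN] = -25/19

Set F = (0, 0), X = (1, 0), U = (0, 1); any affine frame gives the same invariant.
1. W lies on line UF with UW:WF = 1:4 ⇒ W = (0, 4/5)
2. N is the midpoint of UX ⇒ N = (1/2, 1/2)
3. T is the centroid of triangle UXW ⇒ T = (1/3, 3/5)
4. D is the centroid of triangle TNU ⇒ D = (5/18, 7/10)
2·[FUD] = -5/18, 2·[DFN] = 19/90
[FUD]:[DFN] = -5/18:19/90 = -25/19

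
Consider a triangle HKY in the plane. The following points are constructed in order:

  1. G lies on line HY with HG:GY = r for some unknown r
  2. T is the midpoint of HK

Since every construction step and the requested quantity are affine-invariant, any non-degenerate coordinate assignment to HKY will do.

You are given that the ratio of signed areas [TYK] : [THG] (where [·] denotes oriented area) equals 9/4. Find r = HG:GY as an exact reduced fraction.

Work in coordinates with H = (0, 0), K = (1, 0), Y = (0, 1).
1. With HG:GY = r, write λ = r/(r+1) so G = H + λ·(Y−H); G is affine-linear in λ
2. T is the midpoint of HK ⇒ T = (1/2, 0)
Every point depending on G is an affine combination of G and λ-independent points, so each such coordinate is linear in λ; the λ² term in each signed area is a multiple of (Y−H)×(Y−H) = 0, so 2·[TYK] and 2·[THG] are each linear in λ. Evaluating at λ=0 and λ=1:
  2·[TYK] = -1/2,   2·[THG] = -1/2·λ
So [TYK]:[THG] = (-1/2) / (-1/2·λ). Setting this equal to 9/4:
  -1/2 = 9/4·(-1/2·λ)  ⇒  λ = 4/9
Then r = λ/(1−λ) = (4/9)/(5/9) = 4/5. Check: with r = 4/5, G = (0, 4/9) and [TYK]:[THG] = 9/4 as required.

r = 4/5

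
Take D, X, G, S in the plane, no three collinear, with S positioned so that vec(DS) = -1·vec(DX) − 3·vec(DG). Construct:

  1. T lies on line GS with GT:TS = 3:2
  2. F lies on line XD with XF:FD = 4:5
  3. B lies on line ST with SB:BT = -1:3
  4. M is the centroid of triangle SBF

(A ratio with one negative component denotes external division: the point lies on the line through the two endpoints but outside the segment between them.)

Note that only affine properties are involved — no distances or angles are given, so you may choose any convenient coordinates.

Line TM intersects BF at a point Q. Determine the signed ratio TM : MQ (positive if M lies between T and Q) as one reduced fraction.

Choose coordinates D = (0, 0), X = (1, 0), G = (0, 1), S = (-1, -3).
1. T lies on line GS with GT:TS = 3:2 ⇒ T = (-3/5, -7/5)
2. F lies on line XD with XF:FD = 4:5 ⇒ F = (5/9, 0)
3. B lies on line ST with SB:BT = -1:3 ⇒ B = (-6/5, -19/5)
4. M is the centroid of triangle SBF ⇒ M = (-74/135, -34/15)
line TM meets BF at Q = (-13/24, -19/8)
M = T + t·(Q−T) with t = 8/9, so TM:MQ = 8/9:1/9

TM:MQ = 8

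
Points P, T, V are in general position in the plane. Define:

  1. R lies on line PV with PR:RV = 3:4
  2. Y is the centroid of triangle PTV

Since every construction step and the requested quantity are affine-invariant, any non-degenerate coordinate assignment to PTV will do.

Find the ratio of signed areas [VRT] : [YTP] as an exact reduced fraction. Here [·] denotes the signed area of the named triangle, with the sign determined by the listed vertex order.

[VRT]:[YTP] = -12/7

Work in coordinates with P = (0, 0), T = (1, 0), V = (0, 1).
1. R lies on line PV with PR:RV = 3:4 ⇒ R = (0, 3/7)
2. Y is the centroid of triangle PTV ⇒ Y = (1/3, 1/3)
2·[VRT] = 4/7, 2·[YTP] = -1/3
[VRT]:[YTP] = 4/7:-1/3 = -12/7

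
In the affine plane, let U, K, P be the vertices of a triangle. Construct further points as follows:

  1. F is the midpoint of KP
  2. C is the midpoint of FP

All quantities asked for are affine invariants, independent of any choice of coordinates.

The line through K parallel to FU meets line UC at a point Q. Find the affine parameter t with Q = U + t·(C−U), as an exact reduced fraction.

Work in coordinates with U = (0, 0), K = (1, 0), P = (0, 1).
1. F is the midpoint of KP ⇒ F = (1/2, 1/2)
2. C is the midpoint of FP ⇒ C = (1/4, 3/4)
through K parallel to FU: direction (-1/2, -1/2); meets UC at Q = (-1/2, -3/2)
Q = U + t·(C−U) with t = -2

t = -2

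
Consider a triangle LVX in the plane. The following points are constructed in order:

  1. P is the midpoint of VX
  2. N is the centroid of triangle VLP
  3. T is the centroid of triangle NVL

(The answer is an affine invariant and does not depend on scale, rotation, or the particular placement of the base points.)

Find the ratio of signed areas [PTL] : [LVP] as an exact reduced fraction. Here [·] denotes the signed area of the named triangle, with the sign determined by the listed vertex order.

[PTL]:[LVP] = -4/9

Assign L = (0, 0), V = (1, 0), X = (0, 1) — the answer is frame-independent, so this choice is without loss of generality.
1. P is the midpoint of VX ⇒ P = (1/2, 1/2)
2. N is the centroid of triangle VLP ⇒ N = (1/2, 1/6)
3. T is the centroid of triangle NVL ⇒ T = (1/2, 1/18)
2·[PTL] = -2/9, 2·[LVP] = 1/2
[PTL]:[LVP] = -2/9:1/2 = -4/9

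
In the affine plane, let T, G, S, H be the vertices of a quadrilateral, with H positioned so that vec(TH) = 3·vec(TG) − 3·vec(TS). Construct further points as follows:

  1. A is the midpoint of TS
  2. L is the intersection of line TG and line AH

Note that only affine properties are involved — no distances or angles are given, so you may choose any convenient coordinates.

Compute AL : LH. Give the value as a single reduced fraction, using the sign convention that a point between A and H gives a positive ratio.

Choose coordinates T = (0, 0), G = (1, 0), S = (0, 1), H = (3, -3).
1. A is the midpoint of TS ⇒ A = (0, 1/2)
2. L is the intersection of line TG and line AH ⇒ L = (3/7, 0)
L = A + t·(H−A) with t = 1/7, so AL:LH = t:(1−t) = 1/7:6/7

AL:LH = 1/6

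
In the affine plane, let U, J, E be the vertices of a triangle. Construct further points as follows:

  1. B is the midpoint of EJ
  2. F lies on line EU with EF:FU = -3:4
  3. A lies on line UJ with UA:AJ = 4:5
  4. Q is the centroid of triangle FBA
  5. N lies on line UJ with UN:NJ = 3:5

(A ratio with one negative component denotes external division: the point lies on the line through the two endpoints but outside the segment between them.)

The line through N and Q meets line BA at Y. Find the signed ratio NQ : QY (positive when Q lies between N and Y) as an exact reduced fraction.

Choose coordinates U = (0, 0), J = (1, 0), E = (0, 1).
1. B is the midpoint of EJ ⇒ B = (1/2, 1/2)
2. F lies on line EU with EF:FU = -3:4 ⇒ F = (0, 4)
3. A lies on line UJ with UA:AJ = 4:5 ⇒ A = (4/9, 0)
4. Q is the centroid of triangle FBA ⇒ Q = (17/54, 3/2)
5. N lies on line UJ with UN:NJ = 3:5 ⇒ N = (3/8, 0)
line NQ meets BA at Y = (347/882, -45/98)
Q = N + t·(Y−N) with t = -49/15, so NQ:QY = -49/15:64/15

NQ:QY = -49/64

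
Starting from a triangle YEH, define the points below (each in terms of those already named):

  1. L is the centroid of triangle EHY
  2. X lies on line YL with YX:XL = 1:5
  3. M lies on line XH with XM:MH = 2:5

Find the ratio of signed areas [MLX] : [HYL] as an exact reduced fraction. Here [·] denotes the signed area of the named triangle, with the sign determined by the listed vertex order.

Work in coordinates with Y = (0, 0), E = (1, 0), H = (0, 1).
1. L is the centroid of triangle EHY ⇒ L = (1/3, 1/3)
2. X lies on line YL with YX:XL = 1:5 ⇒ X = (1/18, 1/18)
3. M lies on line XH with XM:MH = 2:5 ⇒ M = (5/126, 41/126)
2·[MLX] = -5/63, 2·[HYL] = 1/3
[MLX]:[HYL] = -5/63:1/3 = -5/21

[MLX]:[HYL] = -5/21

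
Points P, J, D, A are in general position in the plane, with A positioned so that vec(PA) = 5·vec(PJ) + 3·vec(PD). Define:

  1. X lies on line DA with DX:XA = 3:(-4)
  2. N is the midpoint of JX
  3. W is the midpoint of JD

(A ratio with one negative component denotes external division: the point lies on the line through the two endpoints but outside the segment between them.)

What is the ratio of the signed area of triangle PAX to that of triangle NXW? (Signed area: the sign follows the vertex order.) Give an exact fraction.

[PAX]:[NXW] = -80/21

Set P = (0, 0), J = (1, 0), D = (0, 1), A = (5, 3); any affine frame gives the same invariant.
1. X lies on line DA with DX:XA = 3:(-4) ⇒ X = (-15, -5)
2. N is the midpoint of JX ⇒ N = (-7, -5/2)
3. W is the midpoint of JD ⇒ W = (1/2, 1/2)
2·[PAX] = 20, 2·[NXW] = -21/4
[PAX]:[NXW] = 20:-21/4 = -80/21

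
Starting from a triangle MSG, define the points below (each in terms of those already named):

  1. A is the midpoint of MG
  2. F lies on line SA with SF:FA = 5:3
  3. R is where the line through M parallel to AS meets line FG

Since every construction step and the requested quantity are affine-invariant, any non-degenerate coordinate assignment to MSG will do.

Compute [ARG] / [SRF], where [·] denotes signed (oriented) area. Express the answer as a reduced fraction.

[ARG]:[SRF] = -6/5

Assign M = (0, 0), S = (1, 0), G = (0, 1) — the answer is frame-independent, so this choice is without loss of generality.
1. A is the midpoint of MG ⇒ A = (0, 1/2)
2. F lies on line SA with SF:FA = 5:3 ⇒ F = (3/8, 5/16)
3. R is where the line through M parallel to AS meets line FG ⇒ R = (3/4, -3/8)
2·[ARG] = 3/8, 2·[SRF] = -5/16
[ARG]:[SRF] = 3/8:-5/16 = -6/5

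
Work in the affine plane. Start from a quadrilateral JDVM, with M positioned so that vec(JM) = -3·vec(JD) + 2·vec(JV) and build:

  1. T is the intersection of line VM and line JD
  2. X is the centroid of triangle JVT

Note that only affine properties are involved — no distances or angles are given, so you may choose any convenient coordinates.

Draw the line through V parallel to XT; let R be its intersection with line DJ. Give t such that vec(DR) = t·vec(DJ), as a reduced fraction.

Set J = (0, 0), D = (1, 0), V = (0, 1), M = (-3, 2); any affine frame gives the same invariant.
1. T is the intersection of line VM and line JD ⇒ T = (3, 0)
2. X is the centroid of triangle JVT ⇒ X = (1, 1/3)
through V parallel to XT: direction (2, -1/3); meets DJ at R = (6, 0)
R = D + t·(J−D) with t = -5

t = -5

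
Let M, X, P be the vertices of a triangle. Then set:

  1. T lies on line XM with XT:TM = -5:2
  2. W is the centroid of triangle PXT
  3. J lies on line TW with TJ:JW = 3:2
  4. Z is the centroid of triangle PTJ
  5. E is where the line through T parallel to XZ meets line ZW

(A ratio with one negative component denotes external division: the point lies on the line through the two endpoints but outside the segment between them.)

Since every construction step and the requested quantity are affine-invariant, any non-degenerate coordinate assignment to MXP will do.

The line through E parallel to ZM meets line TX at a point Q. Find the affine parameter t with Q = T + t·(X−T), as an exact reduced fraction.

t = -3/2

Assign M = (0, 0), X = (1, 0), P = (0, 1) — the answer is frame-independent, so this choice is without loss of generality.
1. T lies on line XM with XT:TM = -5:2 ⇒ T = (-2/3, 0)
2. W is the centroid of triangle PXT ⇒ W = (1/9, 1/3)
3. J lies on line TW with TJ:JW = 3:2 ⇒ J = (-1/5, 1/5)
4. Z is the centroid of triangle PTJ ⇒ Z = (-13/45, 2/5)
5. E is where the line through T parallel to XZ meets line ZW ⇒ E = (-35/9, 1)
through E parallel to ZM: direction (13/45, -2/5); meets TX at Q = (-19/6, 0)
Q = T + t·(X−T) with t = -3/2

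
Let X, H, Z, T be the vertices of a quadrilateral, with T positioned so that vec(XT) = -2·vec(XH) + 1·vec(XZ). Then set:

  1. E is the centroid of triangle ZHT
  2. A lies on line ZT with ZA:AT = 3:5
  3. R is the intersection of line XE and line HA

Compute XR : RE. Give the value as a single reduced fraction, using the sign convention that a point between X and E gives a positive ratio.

XR:RE = -6

Assign X = (0, 0), H = (1, 0), Z = (0, 1), T = (-2, 1) — the answer is frame-independent, so this choice is without loss of generality.
1. E is the centroid of triangle ZHT ⇒ E = (-1/3, 2/3)
2. A lies on line ZT with ZA:AT = 3:5 ⇒ A = (-3/4, 1)
3. R is the intersection of line XE and line HA ⇒ R = (-2/5, 4/5)
R = X + t·(E−X) with t = 6/5, so XR:RE = t:(1−t) = 6/5:-1/5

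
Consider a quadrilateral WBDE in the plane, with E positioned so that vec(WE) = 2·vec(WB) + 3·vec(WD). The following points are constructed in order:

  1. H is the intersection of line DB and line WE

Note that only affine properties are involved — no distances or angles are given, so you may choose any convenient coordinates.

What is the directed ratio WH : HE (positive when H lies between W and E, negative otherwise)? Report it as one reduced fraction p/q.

WH:HE = 1/4

Assign W = (0, 0), B = (1, 0), D = (0, 1), E = (2, 3) — the answer is frame-independent, so this choice is without loss of generality.
1. H is the intersection of line DB and line WE ⇒ H = (2/5, 3/5)
H = W + t·(E−W) with t = 1/5, so WH:HE = t:(1−t) = 1/5:4/5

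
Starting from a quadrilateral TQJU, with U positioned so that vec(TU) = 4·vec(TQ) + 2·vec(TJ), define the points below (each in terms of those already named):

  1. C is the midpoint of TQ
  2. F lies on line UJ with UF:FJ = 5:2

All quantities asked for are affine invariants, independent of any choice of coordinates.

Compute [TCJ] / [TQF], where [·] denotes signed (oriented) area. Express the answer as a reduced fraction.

Choose coordinates T = (0, 0), Q = (1, 0), J = (0, 1), U = (4, 2).
1. C is the midpoint of TQ ⇒ C = (1/2, 0)
2. F lies on line UJ with UF:FJ = 5:2 ⇒ F = (8/7, 9/7)
2·[TCJ] = 1/2, 2·[TQF] = 9/7
[TCJ]:[TQF] = 1/2:9/7 = 7/18

[TCJ]:[TQF] = 7/18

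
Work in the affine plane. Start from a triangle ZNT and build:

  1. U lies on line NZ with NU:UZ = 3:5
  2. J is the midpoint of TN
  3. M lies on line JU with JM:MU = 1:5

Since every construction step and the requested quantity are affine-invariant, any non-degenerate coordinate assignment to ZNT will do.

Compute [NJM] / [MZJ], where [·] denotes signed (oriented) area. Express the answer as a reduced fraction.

Choose coordinates Z = (0, 0), N = (1, 0), T = (0, 1).
1. U lies on line NZ with NU:UZ = 3:5 ⇒ U = (5/8, 0)
2. J is the midpoint of TN ⇒ J = (1/2, 1/2)
3. M lies on line JU with JM:MU = 1:5 ⇒ M = (25/48, 5/12)
2·[NJM] = 1/32, 2·[MZJ] = -5/96
[NJM]:[MZJ] = 1/32:-5/96 = -3/5

[NJM]:[MZJ] = -3/5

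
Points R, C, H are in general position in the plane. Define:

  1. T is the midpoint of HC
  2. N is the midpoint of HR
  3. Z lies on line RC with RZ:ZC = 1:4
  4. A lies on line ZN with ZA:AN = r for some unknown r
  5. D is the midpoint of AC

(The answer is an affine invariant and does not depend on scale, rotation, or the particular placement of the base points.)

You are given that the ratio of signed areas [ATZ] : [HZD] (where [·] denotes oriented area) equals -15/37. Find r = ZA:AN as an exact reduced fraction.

r = 3/2

Set R = (0, 0), C = (1, 0), H = (0, 1); any affine frame gives the same invariant.
1. T is the midpoint of HC ⇒ T = (1/2, 1/2)
2. N is the midpoint of HR ⇒ N = (0, 1/2)
3. Z lies on line RC with RZ:ZC = 1:4 ⇒ Z = (1/5, 0)
4. With ZA:AN = r, write λ = r/(r+1) so A = Z + λ·(N−Z); A is affine-linear in λ
5. D is the midpoint of AC ⇒ D is an affine combination of earlier points and hence also affine-linear in λ
Every point depending on A is an affine combination of A and λ-independent points, so each such coordinate is linear in λ; the λ² term in each signed area is a multiple of (N−Z)×(N−Z) = 0, so 2·[ATZ] and 2·[HZD] are each linear in λ. Evaluating at λ=0 and λ=1:
  2·[ATZ] = -1/4·λ,   2·[HZD] = -1/20·λ + 2/5
So [ATZ]:[HZD] = (-1/4·λ) / (-1/20·λ + 2/5). Setting this equal to -15/37:
  -1/4·λ = -15/37·(-1/20·λ + 2/5)  ⇒  λ = 3/5
Then r = λ/(1−λ) = (3/5)/(2/5) = 3/2. Check: with r = 3/2, A = (2/25, 3/10) and [ATZ]:[HZD] = -15/37 as required.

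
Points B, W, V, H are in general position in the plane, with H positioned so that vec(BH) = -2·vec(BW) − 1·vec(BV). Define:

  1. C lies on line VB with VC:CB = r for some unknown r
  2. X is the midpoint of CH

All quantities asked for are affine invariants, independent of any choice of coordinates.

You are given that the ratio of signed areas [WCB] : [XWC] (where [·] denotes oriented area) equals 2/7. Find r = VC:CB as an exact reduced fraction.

Choose coordinates B = (0, 0), W = (1, 0), V = (0, 1), H = (-2, -1).
1. With VC:CB = r, write λ = r/(r+1) so C = V + λ·(B−V); C is affine-linear in λ
2. X is the midpoint of CH ⇒ X is an affine combination of earlier points and hence also affine-linear in λ
Every point depending on C is an affine combination of C and λ-independent points, so each such coordinate is linear in λ; the λ² term in each signed area is a multiple of (B−V)×(B−V) = 0, so 2·[WCB] and 2·[XWC] are each linear in λ. Evaluating at λ=0 and λ=1:
  2·[WCB] = −λ + 1,   2·[XWC] = -3/2·λ + 2
So [WCB]:[XWC] = (−λ + 1) / (-3/2·λ + 2). Setting this equal to 2/7:
  −λ + 1 = 2/7·(-3/2·λ + 2)  ⇒  λ = 3/4
Then r = λ/(1−λ) = (3/4)/(1/4) = 3. Check: with r = 3, C = (0, 1/4) and [WCB]:[XWC] = 2/7 as required.

r = 3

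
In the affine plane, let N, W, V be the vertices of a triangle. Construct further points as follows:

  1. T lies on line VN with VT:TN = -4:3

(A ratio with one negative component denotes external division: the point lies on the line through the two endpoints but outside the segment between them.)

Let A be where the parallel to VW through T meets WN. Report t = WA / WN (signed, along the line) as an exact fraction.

t = 4

Choose coordinates N = (0, 0), W = (1, 0), V = (0, 1).
1. T lies on line VN with VT:TN = -4:3 ⇒ T = (0, -3)
through T parallel to VW: direction (1, -1); meets WN at A = (-3, 0)
A = W + t·(N−W) with t = 4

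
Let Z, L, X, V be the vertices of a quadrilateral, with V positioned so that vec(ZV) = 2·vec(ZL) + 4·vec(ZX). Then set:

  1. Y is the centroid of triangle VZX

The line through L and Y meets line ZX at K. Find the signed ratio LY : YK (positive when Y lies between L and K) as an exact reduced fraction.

Set Z = (0, 0), L = (1, 0), X = (0, 1), V = (2, 4); any affine frame gives the same invariant.
1. Y is the centroid of triangle VZX ⇒ Y = (2/3, 5/3)
line LY meets ZX at K = (0, 5)
Y = L + t·(K−L) with t = 1/3, so LY:YK = 1/3:2/3

LY:YK = 1/2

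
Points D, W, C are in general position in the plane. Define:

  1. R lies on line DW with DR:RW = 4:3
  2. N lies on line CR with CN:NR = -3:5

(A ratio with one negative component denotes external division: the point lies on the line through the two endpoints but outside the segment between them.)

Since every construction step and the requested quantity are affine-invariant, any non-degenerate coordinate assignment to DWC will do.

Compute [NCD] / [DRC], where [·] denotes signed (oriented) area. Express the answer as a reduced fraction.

Choose coordinates D = (0, 0), W = (1, 0), C = (0, 1).
1. R lies on line DW with DR:RW = 4:3 ⇒ R = (4/7, 0)
2. N lies on line CR with CN:NR = -3:5 ⇒ N = (-6/7, 5/2)
2·[NCD] = -6/7, 2·[DRC] = 4/7
[NCD]:[DRC] = -6/7:4/7 = -3/2

[NCD]:[DRC] = -3/2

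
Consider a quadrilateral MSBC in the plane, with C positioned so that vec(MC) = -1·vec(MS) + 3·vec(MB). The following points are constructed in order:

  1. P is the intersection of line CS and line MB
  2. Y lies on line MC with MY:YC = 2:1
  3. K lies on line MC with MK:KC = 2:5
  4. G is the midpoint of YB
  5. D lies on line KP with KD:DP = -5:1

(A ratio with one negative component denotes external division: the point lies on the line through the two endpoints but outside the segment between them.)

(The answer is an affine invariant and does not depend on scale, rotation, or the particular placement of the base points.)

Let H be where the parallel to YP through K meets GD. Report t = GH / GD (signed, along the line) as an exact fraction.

Work in coordinates with M = (0, 0), S = (1, 0), B = (0, 1), C = (-1, 3).
1. P is the intersection of line CS and line MB ⇒ P = (0, 3/2)
2. Y lies on line MC with MY:YC = 2:1 ⇒ Y = (-2/3, 2)
3. K lies on line MC with MK:KC = 2:5 ⇒ K = (-2/7, 6/7)
4. G is the midpoint of YB ⇒ G = (-1/3, 3/2)
5. D lies on line KP with KD:DP = -5:1 ⇒ D = (1/14, 93/56)
through K parallel to YP: direction (2/3, -1/2); meets GD at H = (-157/182, 939/728)
H = G + t·(D−G) with t = -17/13

t = -17/13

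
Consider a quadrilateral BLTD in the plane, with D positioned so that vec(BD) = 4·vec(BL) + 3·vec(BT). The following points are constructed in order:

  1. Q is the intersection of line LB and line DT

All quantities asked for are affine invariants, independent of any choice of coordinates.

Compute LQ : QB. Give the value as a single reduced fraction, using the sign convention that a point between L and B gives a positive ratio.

LQ:QB = -3/2

Choose coordinates B = (0, 0), L = (1, 0), T = (0, 1), D = (4, 3).
1. Q is the intersection of line LB and line DT ⇒ Q = (-2, 0)
Q = L + t·(B−L) with t = 3, so LQ:QB = t:(1−t) = 3:-2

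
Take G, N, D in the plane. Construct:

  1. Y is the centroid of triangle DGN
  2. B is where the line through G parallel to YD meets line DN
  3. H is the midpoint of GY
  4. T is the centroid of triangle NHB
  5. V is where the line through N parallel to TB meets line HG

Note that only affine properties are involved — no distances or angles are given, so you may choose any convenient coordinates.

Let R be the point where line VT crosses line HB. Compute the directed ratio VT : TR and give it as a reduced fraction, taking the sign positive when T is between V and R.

VT:TR = 11/7

Choose coordinates G = (0, 0), N = (1, 0), D = (0, 1).
1. Y is the centroid of triangle DGN ⇒ Y = (1/3, 1/3)
2. B is where the line through G parallel to YD meets line DN ⇒ B = (-1, 2)
3. H is the midpoint of GY ⇒ H = (1/6, 1/6)
4. T is the centroid of triangle NHB ⇒ T = (1/18, 13/18)
5. V is where the line through N parallel to TB meets line HG ⇒ V = (23/42, 23/42)
line VT meets HB at R = (-17/66, 5/6)
T = V + t·(R−V) with t = 11/18, so VT:TR = 11/18:7/18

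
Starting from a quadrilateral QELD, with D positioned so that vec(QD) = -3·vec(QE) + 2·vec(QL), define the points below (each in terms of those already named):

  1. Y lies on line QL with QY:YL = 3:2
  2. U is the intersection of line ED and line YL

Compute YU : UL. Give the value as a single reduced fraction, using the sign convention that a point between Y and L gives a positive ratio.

YU:UL = -1/5

Set Q = (0, 0), E = (1, 0), L = (0, 1), D = (-3, 2); any affine frame gives the same invariant.
1. Y lies on line QL with QY:YL = 3:2 ⇒ Y = (0, 3/5)
2. U is the intersection of line ED and line YL ⇒ U = (0, 1/2)
U = Y + t·(L−Y) with t = -1/4, so YU:UL = t:(1−t) = -1/4:5/4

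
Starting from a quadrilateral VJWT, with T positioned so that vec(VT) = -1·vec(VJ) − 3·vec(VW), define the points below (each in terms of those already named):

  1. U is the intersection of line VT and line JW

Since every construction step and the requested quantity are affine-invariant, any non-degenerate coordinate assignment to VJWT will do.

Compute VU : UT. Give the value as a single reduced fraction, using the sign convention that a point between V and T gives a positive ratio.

Choose coordinates V = (0, 0), J = (1, 0), W = (0, 1), T = (-1, -3).
1. U is the intersection of line VT and line JW ⇒ U = (1/4, 3/4)
U = V + t·(T−V) with t = -1/4, so VU:UT = t:(1−t) = -1/4:5/4

VU:UT = -1/5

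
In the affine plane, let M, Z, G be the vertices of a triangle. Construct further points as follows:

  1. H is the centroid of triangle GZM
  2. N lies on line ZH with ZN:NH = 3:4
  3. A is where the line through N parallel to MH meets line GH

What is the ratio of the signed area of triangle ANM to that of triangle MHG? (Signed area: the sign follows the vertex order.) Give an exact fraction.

Choose coordinates M = (0, 0), Z = (1, 0), G = (0, 1).
1. H is the centroid of triangle GZM ⇒ H = (1/3, 1/3)
2. N lies on line ZH with ZN:NH = 3:4 ⇒ N = (5/7, 1/7)
3. A is where the line through N parallel to MH meets line GH ⇒ A = (11/21, -1/21)
2·[ANM] = 16/147, 2·[MHG] = 1/3
[ANM]:[MHG] = 16/147:1/3 = 16/49

[ANM]:[MHG] = 16/49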